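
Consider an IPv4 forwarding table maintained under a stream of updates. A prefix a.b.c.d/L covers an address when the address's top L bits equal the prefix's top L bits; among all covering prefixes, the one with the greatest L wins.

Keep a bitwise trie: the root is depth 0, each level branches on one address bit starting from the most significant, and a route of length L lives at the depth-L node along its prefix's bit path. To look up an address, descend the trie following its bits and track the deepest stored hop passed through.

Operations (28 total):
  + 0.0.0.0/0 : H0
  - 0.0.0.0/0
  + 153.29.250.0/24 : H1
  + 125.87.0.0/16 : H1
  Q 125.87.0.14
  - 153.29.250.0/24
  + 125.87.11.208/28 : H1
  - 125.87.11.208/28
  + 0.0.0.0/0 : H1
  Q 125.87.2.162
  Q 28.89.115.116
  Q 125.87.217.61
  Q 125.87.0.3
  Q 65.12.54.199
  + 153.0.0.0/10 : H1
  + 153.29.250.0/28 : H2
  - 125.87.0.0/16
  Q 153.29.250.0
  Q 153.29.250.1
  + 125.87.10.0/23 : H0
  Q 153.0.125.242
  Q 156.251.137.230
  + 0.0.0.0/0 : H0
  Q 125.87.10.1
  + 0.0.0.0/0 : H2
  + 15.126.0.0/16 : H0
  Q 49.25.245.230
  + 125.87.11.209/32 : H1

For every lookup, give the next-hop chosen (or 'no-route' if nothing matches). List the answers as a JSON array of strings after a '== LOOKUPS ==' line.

Trace:
  + 0.0.0.0/0 (H0) depth=0
  - 0.0.0.0/0 clear@0
  + 153.29.250.0/24 (H1) depth=24
  + 125.87.0.0/16 (H1) depth=16
  Q 125.87.0.14: descend 0111110101010111 ; hops seen [H1] ; pick H1
  - 153.29.250.0/24 clear@24
  + 125.87.11.208/28 (H1) depth=28
  - 125.87.11.208/28 clear@28
  + 0.0.0.0/0 (H1) depth=0
  Q 125.87.2.162: descend 01111101010101110000 ; hops seen [H1,H1] ; pick H1
  Q 28.89.115.116: descend 0 ; hops seen [H1] ; pick H1
  Q 125.87.217.61: descend 0111110101010111 ; hops seen [H1,H1] ; pick H1
  Q 125.87.0.3: descend 01111101010101110000 ; hops seen [H1,H1] ; pick H1
  Q 65.12.54.199: descend 01 ; hops seen [H1] ; pick H1
  + 153.0.0.0/10 (H1) depth=10
  + 153.29.250.0/28 (H2) depth=28
  - 125.87.0.0/16 clear@16
  Q 153.29.250.0: descend 1001100100011101111110100000 ; hops seen [H1,H1,H2] ; pick H2
  Q 153.29.250.1: descend 1001100100011101111110100000 ; hops seen [H1,H1,H2] ; pick H2
  + 125.87.10.0/23 (H0) depth=23
  Q 153.0.125.242: descend 10011001000 ; hops seen [H1,H1] ; pick H1
  Q 156.251.137.230: descend 10011 ; hops seen [H1] ; pick H1
  + 0.0.0.0/0 (H0) depth=0
  Q 125.87.10.1: descend 01111101010101110000101 ; hops seen [H0,H0] ; pick H0
  + 0.0.0.0/0 (H2) depth=0
  + 15.126.0.0/16 (H0) depth=16
  Q 49.25.245.230: descend 00 ; hops seen [H2] ; pick H2
  + 125.87.11.209/32 (H1) depth=32

== LOOKUPS ==
["H1","H1","H1","H1","H1","H1","H2","H2","H1","H1","H0","H2"]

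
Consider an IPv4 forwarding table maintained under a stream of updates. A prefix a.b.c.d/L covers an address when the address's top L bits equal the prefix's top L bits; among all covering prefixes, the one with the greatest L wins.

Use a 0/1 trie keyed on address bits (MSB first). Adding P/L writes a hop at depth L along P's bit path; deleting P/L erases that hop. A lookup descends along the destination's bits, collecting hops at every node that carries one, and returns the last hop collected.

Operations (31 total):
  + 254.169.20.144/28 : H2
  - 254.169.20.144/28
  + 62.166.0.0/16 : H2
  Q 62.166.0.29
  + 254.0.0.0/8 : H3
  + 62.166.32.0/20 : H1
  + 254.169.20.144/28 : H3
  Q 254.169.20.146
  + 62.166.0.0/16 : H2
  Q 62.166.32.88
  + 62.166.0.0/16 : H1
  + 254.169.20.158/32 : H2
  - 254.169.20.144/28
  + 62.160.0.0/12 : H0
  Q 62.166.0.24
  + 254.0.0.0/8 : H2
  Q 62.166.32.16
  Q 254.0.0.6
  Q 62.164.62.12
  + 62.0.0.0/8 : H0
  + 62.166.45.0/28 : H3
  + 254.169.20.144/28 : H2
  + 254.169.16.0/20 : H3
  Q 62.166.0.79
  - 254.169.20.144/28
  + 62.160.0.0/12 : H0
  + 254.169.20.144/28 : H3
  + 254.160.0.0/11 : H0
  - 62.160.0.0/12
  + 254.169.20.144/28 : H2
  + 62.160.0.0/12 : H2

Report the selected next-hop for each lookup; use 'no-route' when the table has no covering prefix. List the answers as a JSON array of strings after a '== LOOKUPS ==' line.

Process each operation:
  add 254.169.20.144/28 -> H2 at depth 28
  del 254.169.20.144/28 (clear depth 28)
  add 62.166.0.0/16 -> H2 at depth 16
  lookup 62.166.0.29: bits 0011111010100110 walk d0:-→d1:-→d2:-→d3:-→d4:-→d5:-→d6:-→d7:-→d8:-→d9:-→d10:-→d11:-→d12:-→d13:-→d14:-→d15:-→d16:H2 -> H2
  add 254.0.0.0/8 -> H3 at depth 8
  add 62.166.32.0/20 -> H1 at depth 20
  add 254.169.20.144/28 -> H3 at depth 28
  lookup 254.169.20.146: bits 1111111010101001000101001001 walk d0:-→d1:-→d2:-→d3:-→d4:-→d5:-→d6:-→d7:-→d8:H3→d9:-→d10:-→d11:-→d12:-→d13:-→d14:-→d15:-→d16:-→d17:-→d18:-→d19:-→d20:-→d21:-→d22:-→d23:-→d24:-→d25:-→d26:-→d27:-→d28:H3 -> H3
  add 62.166.0.0/16 -> H2 at depth 16
  lookup 62.166.32.88: bits 00111110101001100010 walk d0:-→d1:-→d2:-→d3:-→d4:-→d5:-→d6:-→d7:-→d8:-→d9:-→d10:-→d11:-→d12:-→d13:-→d14:-→d15:-→d16:H2→d17:-→d18:-→d19:-→d20:H1 -> H1
  add 62.166.0.0/16 -> H1 at depth 16
  add 254.169.20.158/32 -> H2 at depth 32
  del 254.169.20.144/28 (clear depth 28)
  add 62.160.0.0/12 -> H0 at depth 12
  lookup 62.166.0.24: bits 001111101010011000 walk d0:-→d1:-→d2:-→d3:-→d4:-→d5:-→d6:-→d7:-→d8:-→d9:-→d10:-→d11:-→d12:H0→d13:-→d14:-→d15:-→d16:H1→d17:-→d18:- -> H1
  add 254.0.0.0/8 -> H2 at depth 8
  lookup 62.166.32.16: bits 00111110101001100010 walk d0:-→d1:-→d2:-→d3:-→d4:-→d5:-→d6:-→d7:-→d8:-→d9:-→d10:-→d11:-→d12:H0→d13:-→d14:-→d15:-→d16:H1→d17:-→d18:-→d19:-→d20:H1 -> H1
  lookup 254.0.0.6: bits 11111110 walk d0:-→d1:-→d2:-→d3:-→d4:-→d5:-→d6:-→d7:-→d8:H2 -> H2
  lookup 62.164.62.12: bits 00111110101001 walk d0:-→d1:-→d2:-→d3:-→d4:-→d5:-→d6:-→d7:-→d8:-→d9:-→d10:-→d11:-→d12:H0→d13:-→d14:- -> H0
  add 62.0.0.0/8 -> H0 at depth 8
  add 62.166.45.0/28 -> H3 at depth 28
  add 254.169.20.144/28 -> H2 at depth 28
  add 254.169.16.0/20 -> H3 at depth 20
  lookup 62.166.0.79: bits 001111101010011000 walk d0:-→d1:-→d2:-→d3:-→d4:-→d5:-→d6:-→d7:-→d8:H0→d9:-→d10:-→d11:-→d12:H0→d13:-→d14:-→d15:-→d16:H1→d17:-→d18:- -> H1
  del 254.169.20.144/28 (clear depth 28)
  add 62.160.0.0/12 -> H0 at depth 12
  add 254.169.20.144/28 -> H3 at depth 28
  add 254.160.0.0/11 -> H0 at depth 11
  del 62.160.0.0/12 (clear depth 12)
  add 254.169.20.144/28 -> H2 at depth 28
  add 62.160.0.0/12 -> H2 at depth 12

== LOOKUPS ==
["H2","H3","H1","H1","H1","H2","H0","H1"]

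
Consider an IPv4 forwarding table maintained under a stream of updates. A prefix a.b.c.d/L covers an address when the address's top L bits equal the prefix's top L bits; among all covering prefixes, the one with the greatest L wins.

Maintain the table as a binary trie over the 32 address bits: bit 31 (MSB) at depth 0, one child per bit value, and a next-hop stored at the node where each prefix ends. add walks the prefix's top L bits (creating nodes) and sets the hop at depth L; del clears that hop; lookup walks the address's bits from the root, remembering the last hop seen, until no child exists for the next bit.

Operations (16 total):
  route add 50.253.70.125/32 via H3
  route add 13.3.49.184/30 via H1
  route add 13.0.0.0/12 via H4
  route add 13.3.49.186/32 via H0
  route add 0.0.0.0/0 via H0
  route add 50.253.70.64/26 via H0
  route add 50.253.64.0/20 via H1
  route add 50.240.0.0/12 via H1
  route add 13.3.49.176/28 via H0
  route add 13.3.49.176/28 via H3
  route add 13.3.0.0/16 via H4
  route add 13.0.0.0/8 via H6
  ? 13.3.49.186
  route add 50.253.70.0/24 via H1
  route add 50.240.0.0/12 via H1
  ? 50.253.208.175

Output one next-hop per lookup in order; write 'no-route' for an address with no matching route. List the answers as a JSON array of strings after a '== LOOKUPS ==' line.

Apply in order:
  add 50.253.70.125/32 -> H3 at depth 32
  add 13.3.49.184/30 -> H1 at depth 30
  add 13.0.0.0/12 -> H4 at depth 12
  add 13.3.49.186/32 -> H0 at depth 32
  add 0.0.0.0/0 -> H0 at depth 0
  add 50.253.70.64/26 -> H0 at depth 26
  add 50.253.64.0/20 -> H1 at depth 20
  add 50.240.0.0/12 -> H1 at depth 12
  add 13.3.49.176/28 -> H0 at depth 28
  add 13.3.49.176/28 -> H3 at depth 28
  add 13.3.0.0/16 -> H4 at depth 16
  add 13.0.0.0/8 -> H6 at depth 8
  Q 13.3.49.186: descend 00001101000000110011000110111010 ; hops seen [H0,H6,H4,H4,H3,H1,H0] ; pick H0
  add 50.253.70.0/24 -> H1 at depth 24
  add 50.240.0.0/12 -> H1 at depth 12
  Q 50.253.208.175: descend 0011001011111101 ; hops seen [H0,H1] ; pick H1

== LOOKUPS ==
["H0","H1"]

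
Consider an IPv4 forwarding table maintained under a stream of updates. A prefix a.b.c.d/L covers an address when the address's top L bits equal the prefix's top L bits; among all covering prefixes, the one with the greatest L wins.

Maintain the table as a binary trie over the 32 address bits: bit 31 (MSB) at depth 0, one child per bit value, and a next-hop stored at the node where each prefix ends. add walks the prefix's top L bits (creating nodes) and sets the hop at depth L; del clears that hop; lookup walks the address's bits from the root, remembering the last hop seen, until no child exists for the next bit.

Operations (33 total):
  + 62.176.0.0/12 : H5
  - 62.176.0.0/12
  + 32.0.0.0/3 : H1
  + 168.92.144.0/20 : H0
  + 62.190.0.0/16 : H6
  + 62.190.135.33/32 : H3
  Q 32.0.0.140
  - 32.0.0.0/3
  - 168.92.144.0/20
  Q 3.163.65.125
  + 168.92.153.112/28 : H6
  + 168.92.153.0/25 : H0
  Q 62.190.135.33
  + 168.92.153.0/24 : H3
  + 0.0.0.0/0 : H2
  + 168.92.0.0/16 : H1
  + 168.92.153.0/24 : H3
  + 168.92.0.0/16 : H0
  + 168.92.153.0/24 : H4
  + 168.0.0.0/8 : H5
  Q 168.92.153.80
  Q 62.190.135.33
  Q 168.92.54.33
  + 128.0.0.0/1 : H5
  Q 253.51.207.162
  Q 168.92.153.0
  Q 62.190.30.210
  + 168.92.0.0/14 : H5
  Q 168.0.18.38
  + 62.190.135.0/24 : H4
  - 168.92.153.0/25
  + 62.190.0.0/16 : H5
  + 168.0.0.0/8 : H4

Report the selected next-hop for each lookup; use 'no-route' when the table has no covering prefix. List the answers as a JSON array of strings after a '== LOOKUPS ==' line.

Apply in order:
  add 62.176.0.0/12 -> H5 at depth 12
  - 62.176.0.0/12 clear@12
  add 32.0.0.0/3 -> H1 at depth 3
  add 168.92.144.0/20 -> H0 at depth 20
  add 62.190.0.0/16 -> H6 at depth 16
  add 62.190.135.33/32 -> H3 at depth 32
  lookup 32.0.0.140: bits 001 walk d0:-→d1:-→d2:-→d3:H1 -> H1
  - 32.0.0.0/3 clear@3
  - 168.92.144.0/20 clear@20
  lookup 3.163.65.125: bits 00 walk d0:-→d1:-→d2:- -> no-route
  add 168.92.153.112/28 -> H6 at depth 28
  add 168.92.153.0/25 -> H0 at depth 25
  lookup 62.190.135.33: bits 00111110101111101000011100100001 walk d0:-→d1:-→d2:-→d3:-→d4:-→d5:-→d6:-→d7:-→d8:-→d9:-→d10:-→d11:-→d12:-→d13:-→d14:-→d15:-→d16:H6→d17:-→d18:-→d19:-→d20:-→d21:-→d22:-→d23:-→d24:-→d25:-→d26:-→d27:-→d28:-→d29:-→d30:-→d31:-→d32:H3 -> H3
  add 168.92.153.0/24 -> H3 at depth 24
  add 0.0.0.0/0 -> H2 at depth 0
  add 168.92.0.0/16 -> H1 at depth 16
  add 168.92.153.0/24 -> H3 at depth 24
  add 168.92.0.0/16 -> H0 at depth 16
  add 168.92.153.0/24 -> H4 at depth 24
  add 168.0.0.0/8 -> H5 at depth 8
  lookup 168.92.153.80: bits 10101000010111001001100101 walk d0:H2→d1:-→d2:-→d3:-→d4:-→d5:-→d6:-→d7:-→d8:H5→d9:-→d10:-→d11:-→d12:-→d13:-→d14:-→d15:-→d16:H0→d17:-→d18:-→d19:-→d20:-→d21:-→d22:-→d23:-→d24:H4→d25:H0→d26:- -> H0
  lookup 62.190.135.33: bits 00111110101111101000011100100001 walk d0:H2→d1:-→d2:-→d3:-→d4:-→d5:-→d6:-→d7:-→d8:-→d9:-→d10:-→d11:-→d12:-→d13:-→d14:-→d15:-→d16:H6→d17:-→d18:-→d19:-→d20:-→d21:-→d22:-→d23:-→d24:-→d25:-→d26:-→d27:-→d28:-→d29:-→d30:-→d31:-→d32:H3 -> H3
  lookup 168.92.54.33: bits 1010100001011100 walk d0:H2→d1:-→d2:-→d3:-→d4:-→d5:-→d6:-→d7:-→d8:H5→d9:-→d10:-→d11:-→d12:-→d13:-→d14:-→d15:-→d16:H0 -> H0
  add 128.0.0.0/1 -> H5 at depth 1
  lookup 253.51.207.162: bits 1 walk d0:H2→d1:H5 -> H5
  lookup 168.92.153.0: bits 1010100001011100100110010 walk d0:H2→d1:H5→d2:-→d3:-→d4:-→d5:-→d6:-→d7:-→d8:H5→d9:-→d10:-→d11:-→d12:-→d13:-→d14:-→d15:-→d16:H0→d17:-→d18:-→d19:-→d20:-→d21:-→d22:-→d23:-→d24:H4→d25:H0 -> H0
  lookup 62.190.30.210: bits 0011111010111110 walk d0:H2→d1:-→d2:-→d3:-→d4:-→d5:-→d6:-→d7:-→d8:-→d9:-→d10:-→d11:-→d12:-→d13:-→d14:-→d15:-→d16:H6 -> H6
  add 168.92.0.0/14 -> H5 at depth 14
  lookup 168.0.18.38: bits 101010000 walk d0:H2→d1:H5→d2:-→d3:-→d4:-→d5:-→d6:-→d7:-→d8:H5→d9:- -> H5
  add 62.190.135.0/24 -> H4 at depth 24
  - 168.92.153.0/25 clear@25
  add 62.190.0.0/16 -> H5 at depth 16
  add 168.0.0.0/8 -> H4 at depth 8

== LOOKUPS ==
["H1","no-route","H3","H0","H3","H0","H5","H0","H6","H5"]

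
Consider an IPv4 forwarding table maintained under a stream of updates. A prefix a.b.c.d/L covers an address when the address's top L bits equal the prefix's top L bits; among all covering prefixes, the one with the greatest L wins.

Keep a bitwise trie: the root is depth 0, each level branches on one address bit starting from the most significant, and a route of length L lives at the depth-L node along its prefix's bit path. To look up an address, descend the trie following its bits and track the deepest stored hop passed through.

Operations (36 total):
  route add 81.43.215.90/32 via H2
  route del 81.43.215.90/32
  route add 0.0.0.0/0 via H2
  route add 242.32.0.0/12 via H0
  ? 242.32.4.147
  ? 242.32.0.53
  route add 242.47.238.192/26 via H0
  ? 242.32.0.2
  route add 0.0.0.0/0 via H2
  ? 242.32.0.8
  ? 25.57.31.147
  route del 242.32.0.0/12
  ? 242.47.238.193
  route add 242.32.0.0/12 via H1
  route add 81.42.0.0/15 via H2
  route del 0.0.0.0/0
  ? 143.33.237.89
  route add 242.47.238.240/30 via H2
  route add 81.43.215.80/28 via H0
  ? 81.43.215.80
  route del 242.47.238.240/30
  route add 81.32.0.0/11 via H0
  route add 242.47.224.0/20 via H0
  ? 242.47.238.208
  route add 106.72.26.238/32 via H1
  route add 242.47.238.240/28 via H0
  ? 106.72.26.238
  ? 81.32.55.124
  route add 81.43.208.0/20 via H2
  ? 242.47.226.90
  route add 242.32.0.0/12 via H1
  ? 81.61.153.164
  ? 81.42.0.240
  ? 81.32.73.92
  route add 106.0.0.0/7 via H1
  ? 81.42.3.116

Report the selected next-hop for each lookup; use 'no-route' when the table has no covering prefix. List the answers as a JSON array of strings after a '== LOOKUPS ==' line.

Trace:
  add 81.43.215.90/32 -> H2 at depth 32
  del 81.43.215.90/32 (clear depth 32)
  add 0.0.0.0/0 -> H2 at depth 0
  add 242.32.0.0/12 -> H0 at depth 12
  Q 242.32.4.147: descend 111100100010 ; hops seen [H2,H0] ; pick H0
  Q 242.32.0.53: descend 111100100010 ; hops seen [H2,H0] ; pick H0
  add 242.47.238.192/26 -> H0 at depth 26
  Q 242.32.0.2: descend 111100100010 ; hops seen [H2,H0] ; pick H0
  add 0.0.0.0/0 -> H2 at depth 0
  Q 242.32.0.8: descend 111100100010 ; hops seen [H2,H0] ; pick H0
  Q 25.57.31.147: descend 0 ; hops seen [H2] ; pick H2
  del 242.32.0.0/12 (clear depth 12)
  Q 242.47.238.193: descend 11110010001011111110111011 ; hops seen [H2,H0] ; pick H0
  add 242.32.0.0/12 -> H1 at depth 12
  add 81.42.0.0/15 -> H2 at depth 15
  del 0.0.0.0/0 (clear depth 0)
  Q 143.33.237.89: descend 1 ; hops seen [∅] ; pick no-route
  add 242.47.238.240/30 -> H2 at depth 30
  add 81.43.215.80/28 -> H0 at depth 28
  Q 81.43.215.80: descend 0101000100101011110101110101 ; hops seen [H2,H0] ; pick H0
  del 242.47.238.240/30 (clear depth 30)
  add 81.32.0.0/11 -> H0 at depth 11
  add 242.47.224.0/20 -> H0 at depth 20
  Q 242.47.238.208: descend 11110010001011111110111011 ; hops seen [H1,H0,H0] ; pick H0
  add 106.72.26.238/32 -> H1 at depth 32
  add 242.47.238.240/28 -> H0 at depth 28
  Q 106.72.26.238: descend 01101010010010000001101011101110 ; hops seen [H1] ; pick H1
  Q 81.32.55.124: descend 010100010010 ; hops seen [H0] ; pick H0
  add 81.43.208.0/20 -> H2 at depth 20
  Q 242.47.226.90: descend 11110010001011111110 ; hops seen [H1,H0] ; pick H0
  add 242.32.0.0/12 -> H1 at depth 12
  Q 81.61.153.164: descend 01010001001 ; hops seen [H0] ; pick H0
  Q 81.42.0.240: descend 010100010010101 ; hops seen [H0,H2] ; pick H2
  Q 81.32.73.92: descend 010100010010 ; hops seen [H0] ; pick H0
  add 106.0.0.0/7 -> H1 at depth 7
  Q 81.42.3.116: descend 010100010010101 ; hops seen [H0,H2] ; pick H2

== LOOKUPS ==
["H0","H0","H0","H0","H2","H0","no-route","H0","H0","H1","H0","H0","H0","H2","H0","H2"]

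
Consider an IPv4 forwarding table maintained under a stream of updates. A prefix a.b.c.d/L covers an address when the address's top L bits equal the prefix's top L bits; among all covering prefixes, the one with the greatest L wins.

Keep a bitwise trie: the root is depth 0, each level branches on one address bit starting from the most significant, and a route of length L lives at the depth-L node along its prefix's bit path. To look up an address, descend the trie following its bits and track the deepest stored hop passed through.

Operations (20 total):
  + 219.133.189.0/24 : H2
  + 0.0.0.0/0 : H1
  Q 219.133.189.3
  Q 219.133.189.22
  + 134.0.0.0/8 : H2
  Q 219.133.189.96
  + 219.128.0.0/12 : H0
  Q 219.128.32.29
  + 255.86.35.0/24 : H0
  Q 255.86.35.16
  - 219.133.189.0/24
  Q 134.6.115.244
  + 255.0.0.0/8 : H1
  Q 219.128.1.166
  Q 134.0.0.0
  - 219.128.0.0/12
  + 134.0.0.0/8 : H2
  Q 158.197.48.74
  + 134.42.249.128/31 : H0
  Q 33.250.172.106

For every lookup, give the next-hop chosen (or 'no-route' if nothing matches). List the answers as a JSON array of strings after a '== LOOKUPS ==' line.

Apply in order:
  add 219.133.189.0/24 -> H2 at depth 24
  add 0.0.0.0/0 -> H1 at depth 0
  ? 219.133.189.3  path d0:H1→d1:-→d2:-→d3:-→d4:-→d5:-→d6:-→d7:-→d8:-→d9:-→d10:-→d11:-→d12:-→d13:-→d14:-→d15:-→d16:-→d17:-→d18:-→d19:-→d20:-→d21:-→d22:-→d23:-→d24:H2  best=H2
  ? 219.133.189.22  path d0:H1→d1:-→d2:-→d3:-→d4:-→d5:-→d6:-→d7:-→d8:-→d9:-→d10:-→d11:-→d12:-→d13:-→d14:-→d15:-→d16:-→d17:-→d18:-→d19:-→d20:-→d21:-→d22:-→d23:-→d24:H2  best=H2
  add 134.0.0.0/8 -> H2 at depth 8
  ? 219.133.189.96  path d0:H1→d1:-→d2:-→d3:-→d4:-→d5:-→d6:-→d7:-→d8:-→d9:-→d10:-→d11:-→d12:-→d13:-→d14:-→d15:-→d16:-→d17:-→d18:-→d19:-→d20:-→d21:-→d22:-→d23:-→d24:H2  best=H2
  add 219.128.0.0/12 -> H0 at depth 12
  ? 219.128.32.29  path d0:H1→d1:-→d2:-→d3:-→d4:-→d5:-→d6:-→d7:-→d8:-→d9:-→d10:-→d11:-→d12:H0→d13:-  best=H0
  add 255.86.35.0/24 -> H0 at depth 24
  ? 255.86.35.16  path d0:H1→d1:-→d2:-→d3:-→d4:-→d5:-→d6:-→d7:-→d8:-→d9:-→d10:-→d11:-→d12:-→d13:-→d14:-→d15:-→d16:-→d17:-→d18:-→d19:-→d20:-→d21:-→d22:-→d23:-→d24:H0  best=H0
  - 219.133.189.0/24 clear@24
  ? 134.6.115.244  path d0:H1→d1:-→d2:-→d3:-→d4:-→d5:-→d6:-→d7:-→d8:H2  best=H2
  add 255.0.0.0/8 -> H1 at depth 8
  ? 219.128.1.166  path d0:H1→d1:-→d2:-→d3:-→d4:-→d5:-→d6:-→d7:-→d8:-→d9:-→d10:-→d11:-→d12:H0→d13:-  best=H0
  ? 134.0.0.0  path d0:H1→d1:-→d2:-→d3:-→d4:-→d5:-→d6:-→d7:-→d8:H2  best=H2
  - 219.128.0.0/12 clear@12
  add 134.0.0.0/8 -> H2 at depth 8
  ? 158.197.48.74  path d0:H1→d1:-→d2:-→d3:-  best=H1
  add 134.42.249.128/31 -> H0 at depth 31
  ? 33.250.172.106  path d0:H1  best=H1

== LOOKUPS ==
["H2","H2","H2","H0","H0","H2","H0","H2","H1","H1"]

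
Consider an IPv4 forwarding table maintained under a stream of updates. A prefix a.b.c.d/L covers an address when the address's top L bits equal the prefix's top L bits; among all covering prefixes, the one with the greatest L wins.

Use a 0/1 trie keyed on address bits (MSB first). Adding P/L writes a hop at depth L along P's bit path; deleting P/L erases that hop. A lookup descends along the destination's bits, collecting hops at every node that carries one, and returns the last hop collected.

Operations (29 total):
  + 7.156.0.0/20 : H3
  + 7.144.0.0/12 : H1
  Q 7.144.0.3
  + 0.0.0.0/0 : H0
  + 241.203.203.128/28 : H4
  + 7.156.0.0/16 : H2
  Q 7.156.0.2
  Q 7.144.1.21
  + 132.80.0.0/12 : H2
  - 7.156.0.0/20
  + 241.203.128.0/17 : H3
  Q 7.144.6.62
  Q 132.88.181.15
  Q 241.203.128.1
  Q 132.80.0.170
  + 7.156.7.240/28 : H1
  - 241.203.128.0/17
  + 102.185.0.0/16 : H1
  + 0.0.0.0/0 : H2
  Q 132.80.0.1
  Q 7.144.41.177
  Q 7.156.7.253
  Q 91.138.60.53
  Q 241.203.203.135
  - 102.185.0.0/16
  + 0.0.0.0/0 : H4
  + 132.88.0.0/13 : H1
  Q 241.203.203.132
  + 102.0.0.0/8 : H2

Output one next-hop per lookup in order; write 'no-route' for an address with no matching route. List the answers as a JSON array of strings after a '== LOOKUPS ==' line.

Process each operation:
  add 7.156.0.0/20 -> H3 at depth 20
  add 7.144.0.0/12 -> H1 at depth 12
  ? 7.144.0.3  path d0:-→d1:-→d2:-→d3:-→d4:-→d5:-→d6:-→d7:-→d8:-→d9:-→d10:-→d11:-→d12:H1  best=H1
  add 0.0.0.0/0 -> H0 at depth 0
  add 241.203.203.128/28 -> H4 at depth 28
  add 7.156.0.0/16 -> H2 at depth 16
  ? 7.156.0.2  path d0:H0→d1:-→d2:-→d3:-→d4:-→d5:-→d6:-→d7:-→d8:-→d9:-→d10:-→d11:-→d12:H1→d13:-→d14:-→d15:-→d16:H2→d17:-→d18:-→d19:-→d20:H3  best=H3
  ? 7.144.1.21  path d0:H0→d1:-→d2:-→d3:-→d4:-→d5:-→d6:-→d7:-→d8:-→d9:-→d10:-→d11:-→d12:H1  best=H1
  add 132.80.0.0/12 -> H2 at depth 12
  del 7.156.0.0/20 (clear depth 20)
  add 241.203.128.0/17 -> H3 at depth 17
  ? 7.144.6.62  path d0:H0→d1:-→d2:-→d3:-→d4:-→d5:-→d6:-→d7:-→d8:-→d9:-→d10:-→d11:-→d12:H1  best=H1
  ? 132.88.181.15  path d0:H0→d1:-→d2:-→d3:-→d4:-→d5:-→d6:-→d7:-→d8:-→d9:-→d10:-→d11:-→d12:H2  best=H2
  ? 241.203.128.1  path d0:H0→d1:-→d2:-→d3:-→d4:-→d5:-→d6:-→d7:-→d8:-→d9:-→d10:-→d11:-→d12:-→d13:-→d14:-→d15:-→d16:-→d17:H3  best=H3
  ? 132.80.0.170  path d0:H0→d1:-→d2:-→d3:-→d4:-→d5:-→d6:-→d7:-→d8:-→d9:-→d10:-→d11:-→d12:H2  best=H2
  add 7.156.7.240/28 -> H1 at depth 28
  del 241.203.128.0/17 (clear depth 17)
  add 102.185.0.0/16 -> H1 at depth 16
  add 0.0.0.0/0 -> H2 at depth 0
  ? 132.80.0.1  path d0:H2→d1:-→d2:-→d3:-→d4:-→d5:-→d6:-→d7:-→d8:-→d9:-→d10:-→d11:-→d12:H2  best=H2
  ? 7.144.41.177  path d0:H2→d1:-→d2:-→d3:-→d4:-→d5:-→d6:-→d7:-→d8:-→d9:-→d10:-→d11:-→d12:H1  best=H1
  ? 7.156.7.253  path d0:H2→d1:-→d2:-→d3:-→d4:-→d5:-→d6:-→d7:-→d8:-→d9:-→d10:-→d11:-→d12:H1→d13:-→d14:-→d15:-→d16:H2→d17:-→d18:-→d19:-→d20:-→d21:-→d22:-→d23:-→d24:-→d25:-→d26:-→d27:-→d28:H1  best=H1
  ? 91.138.60.53  path d0:H2→d1:-→d2:-  best=H2
  ? 241.203.203.135  path d0:H2→d1:-→d2:-→d3:-→d4:-→d5:-→d6:-→d7:-→d8:-→d9:-→d10:-→d11:-→d12:-→d13:-→d14:-→d15:-→d16:-→d17:-→d18:-→d19:-→d20:-→d21:-→d22:-→d23:-→d24:-→d25:-→d26:-→d27:-→d28:H4  best=H4
  del 102.185.0.0/16 (clear depth 16)
  add 0.0.0.0/0 -> H4 at depth 0
  add 132.88.0.0/13 -> H1 at depth 13
  ? 241.203.203.132  path d0:H4→d1:-→d2:-→d3:-→d4:-→d5:-→d6:-→d7:-→d8:-→d9:-→d10:-→d11:-→d12:-→d13:-→d14:-→d15:-→d16:-→d17:-→d18:-→d19:-→d20:-→d21:-→d22:-→d23:-→d24:-→d25:-→d26:-→d27:-→d28:H4  best=H4
  add 102.0.0.0/8 -> H2 at depth 8

== LOOKUPS ==
["H1","H3","H1","H1","H2","H3","H2","H2","H1","H1","H2","H4","H4"]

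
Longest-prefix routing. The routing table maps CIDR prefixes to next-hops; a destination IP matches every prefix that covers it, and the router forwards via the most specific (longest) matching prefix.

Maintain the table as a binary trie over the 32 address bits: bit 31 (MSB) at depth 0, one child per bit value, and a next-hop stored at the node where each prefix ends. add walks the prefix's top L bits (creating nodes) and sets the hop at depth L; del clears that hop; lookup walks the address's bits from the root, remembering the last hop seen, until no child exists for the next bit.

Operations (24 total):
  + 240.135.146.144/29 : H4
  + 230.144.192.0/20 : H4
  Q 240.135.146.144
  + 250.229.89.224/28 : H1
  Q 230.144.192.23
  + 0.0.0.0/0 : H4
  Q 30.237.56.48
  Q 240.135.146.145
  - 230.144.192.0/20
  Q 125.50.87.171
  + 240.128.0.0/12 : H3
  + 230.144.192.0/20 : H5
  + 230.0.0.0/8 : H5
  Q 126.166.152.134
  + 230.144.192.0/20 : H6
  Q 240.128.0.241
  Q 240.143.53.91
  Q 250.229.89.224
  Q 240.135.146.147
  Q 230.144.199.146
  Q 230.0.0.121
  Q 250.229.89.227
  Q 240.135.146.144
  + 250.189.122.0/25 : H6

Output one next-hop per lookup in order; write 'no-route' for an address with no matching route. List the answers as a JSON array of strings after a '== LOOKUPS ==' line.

Trace:
  + 240.135.146.144/29 (H4) depth=29
  + 230.144.192.0/20 (H4) depth=20
  Q 240.135.146.144: descend 11110000100001111001001010010 ; hops seen [H4] ; pick H4
  + 250.229.89.224/28 (H1) depth=28
  Q 230.144.192.23: descend 11100110100100001100 ; hops seen [H4] ; pick H4
  + 0.0.0.0/0 (H4) depth=0
  Q 30.237.56.48: descend ε ; hops seen [H4] ; pick H4
  Q 240.135.146.145: descend 11110000100001111001001010010 ; hops seen [H4,H4] ; pick H4
  - 230.144.192.0/20 clear@20
  Q 125.50.87.171: descend ε ; hops seen [H4] ; pick H4
  + 240.128.0.0/12 (H3) depth=12
  + 230.144.192.0/20 (H5) depth=20
  + 230.0.0.0/8 (H5) depth=8
  Q 126.166.152.134: descend ε ; hops seen [H4] ; pick H4
  + 230.144.192.0/20 (H6) depth=20
  Q 240.128.0.241: descend 1111000010000 ; hops seen [H4,H3] ; pick H3
  Q 240.143.53.91: descend 111100001000 ; hops seen [H4,H3] ; pick H3
  Q 250.229.89.224: descend 1111101011100101010110011110 ; hops seen [H4,H1] ; pick H1
  Q 240.135.146.147: descend 11110000100001111001001010010 ; hops seen [H4,H3,H4] ; pick H4
  Q 230.144.199.146: descend 11100110100100001100 ; hops seen [H4,H5,H6] ; pick H6
  Q 230.0.0.121: descend 11100110 ; hops seen [H4,H5] ; pick H5
  Q 250.229.89.227: descend 1111101011100101010110011110 ; hops seen [H4,H1] ; pick H1
  Q 240.135.146.144: descend 11110000100001111001001010010 ; hops seen [H4,H3,H4] ; pick H4
  + 250.189.122.0/25 (H6) depth=25

== LOOKUPS ==
["H4","H4","H4","H4","H4","H4","H3","H3","H1","H4","H6","H5","H1","H4"]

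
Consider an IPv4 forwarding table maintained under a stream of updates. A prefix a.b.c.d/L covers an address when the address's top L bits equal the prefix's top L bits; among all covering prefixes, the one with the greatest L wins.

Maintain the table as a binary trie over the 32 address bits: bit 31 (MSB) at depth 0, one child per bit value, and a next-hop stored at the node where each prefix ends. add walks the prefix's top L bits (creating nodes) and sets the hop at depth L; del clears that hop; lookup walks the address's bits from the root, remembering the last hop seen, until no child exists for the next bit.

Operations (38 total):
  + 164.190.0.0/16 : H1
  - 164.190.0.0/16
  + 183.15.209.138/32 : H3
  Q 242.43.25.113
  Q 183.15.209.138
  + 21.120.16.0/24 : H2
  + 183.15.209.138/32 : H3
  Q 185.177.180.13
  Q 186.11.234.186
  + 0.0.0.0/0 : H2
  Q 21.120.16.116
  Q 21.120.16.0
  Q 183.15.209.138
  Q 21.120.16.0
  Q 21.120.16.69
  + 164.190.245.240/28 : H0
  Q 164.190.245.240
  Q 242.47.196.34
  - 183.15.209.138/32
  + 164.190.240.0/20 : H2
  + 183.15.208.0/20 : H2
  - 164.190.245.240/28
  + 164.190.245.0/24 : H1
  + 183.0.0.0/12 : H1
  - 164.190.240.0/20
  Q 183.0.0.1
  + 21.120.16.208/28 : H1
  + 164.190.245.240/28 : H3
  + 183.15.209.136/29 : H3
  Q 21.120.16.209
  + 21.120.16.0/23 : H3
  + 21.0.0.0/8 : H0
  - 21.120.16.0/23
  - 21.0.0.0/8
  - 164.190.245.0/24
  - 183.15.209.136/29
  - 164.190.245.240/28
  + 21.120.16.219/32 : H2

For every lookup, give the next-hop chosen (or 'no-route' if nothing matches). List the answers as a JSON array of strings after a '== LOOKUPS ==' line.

Trace:
  + 164.190.0.0/16 (H1) depth=16
  del 164.190.0.0/16 (clear depth 16)
  + 183.15.209.138/32 (H3) depth=32
  ? 242.43.25.113  path d0:-→d1:-  best=no-route
  ? 183.15.209.138  path d0:-→d1:-→d2:-→d3:-→d4:-→d5:-→d6:-→d7:-→d8:-→d9:-→d10:-→d11:-→d12:-→d13:-→d14:-→d15:-→d16:-→d17:-→d18:-→d19:-→d20:-→d21:-→d22:-→d23:-→d24:-→d25:-→d26:-→d27:-→d28:-→d29:-→d30:-→d31:-→d32:H3  best=H3
  + 21.120.16.0/24 (H2) depth=24
  + 183.15.209.138/32 (H3) depth=32
  ? 185.177.180.13  path d0:-→d1:-→d2:-→d3:-→d4:-  best=no-route
  ? 186.11.234.186  path d0:-→d1:-→d2:-→d3:-→d4:-  best=no-route
  + 0.0.0.0/0 (H2) depth=0
  ? 21.120.16.116  path d0:H2→d1:-→d2:-→d3:-→d4:-→d5:-→d6:-→d7:-→d8:-→d9:-→d10:-→d11:-→d12:-→d13:-→d14:-→d15:-→d16:-→d17:-→d18:-→d19:-→d20:-→d21:-→d22:-→d23:-→d24:H2  best=H2
  ? 21.120.16.0  path d0:H2→d1:-→d2:-→d3:-→d4:-→d5:-→d6:-→d7:-→d8:-→d9:-→d10:-→d11:-→d12:-→d13:-→d14:-→d15:-→d16:-→d17:-→d18:-→d19:-→d20:-→d21:-→d22:-→d23:-→d24:H2  best=H2
  ? 183.15.209.138  path d0:H2→d1:-→d2:-→d3:-→d4:-→d5:-→d6:-→d7:-→d8:-→d9:-→d10:-→d11:-→d12:-→d13:-→d14:-→d15:-→d16:-→d17:-→d18:-→d19:-→d20:-→d21:-→d22:-→d23:-→d24:-→d25:-→d26:-→d27:-→d28:-→d29:-→d30:-→d31:-→d32:H3  best=H3
  ? 21.120.16.0  path d0:H2→d1:-→d2:-→d3:-→d4:-→d5:-→d6:-→d7:-→d8:-→d9:-→d10:-→d11:-→d12:-→d13:-→d14:-→d15:-→d16:-→d17:-→d18:-→d19:-→d20:-→d21:-→d22:-→d23:-→d24:H2  best=H2
  ? 21.120.16.69  path d0:H2→d1:-→d2:-→d3:-→d4:-→d5:-→d6:-→d7:-→d8:-→d9:-→d10:-→d11:-→d12:-→d13:-→d14:-→d15:-→d16:-→d17:-→d18:-→d19:-→d20:-→d21:-→d22:-→d23:-→d24:H2  best=H2
  + 164.190.245.240/28 (H0) depth=28
  ? 164.190.245.240  path d0:H2→d1:-→d2:-→d3:-→d4:-→d5:-→d6:-→d7:-→d8:-→d9:-→d10:-→d11:-→d12:-→d13:-→d14:-→d15:-→d16:-→d17:-→d18:-→d19:-→d20:-→d21:-→d22:-→d23:-→d24:-→d25:-→d26:-→d27:-→d28:H0  best=H0
  ? 242.47.196.34  path d0:H2→d1:-  best=H2
  del 183.15.209.138/32 (clear depth 32)
  + 164.190.240.0/20 (H2) depth=20
  + 183.15.208.0/20 (H2) depth=20
  del 164.190.245.240/28 (clear depth 28)
  + 164.190.245.0/24 (H1) depth=24
  + 183.0.0.0/12 (H1) depth=12
  del 164.190.240.0/20 (clear depth 20)
  ? 183.0.0.1  path d0:H2→d1:-→d2:-→d3:-→d4:-→d5:-→d6:-→d7:-→d8:-→d9:-→d10:-→d11:-→d12:H1  best=H1
  + 21.120.16.208/28 (H1) depth=28
  + 164.190.245.240/28 (H3) depth=28
  + 183.15.209.136/29 (H3) depth=29
  ? 21.120.16.209  path d0:H2→d1:-→d2:-→d3:-→d4:-→d5:-→d6:-→d7:-→d8:-→d9:-→d10:-→d11:-→d12:-→d13:-→d14:-→d15:-→d16:-→d17:-→d18:-→d19:-→d20:-→d21:-→d22:-→d23:-→d24:H2→d25:-→d26:-→d27:-→d28:H1  best=H1
  + 21.120.16.0/23 (H3) depth=23
  + 21.0.0.0/8 (H0) depth=8
  del 21.120.16.0/23 (clear depth 23)
  del 21.0.0.0/8 (clear depth 8)
  del 164.190.245.0/24 (clear depth 24)
  del 183.15.209.136/29 (clear depth 29)
  del 164.190.245.240/28 (clear depth 28)
  + 21.120.16.219/32 (H2) depth=32

== LOOKUPS ==
["no-route","H3","no-route","no-route","H2","H2","H3","H2","H2","H0","H2","H1","H1"]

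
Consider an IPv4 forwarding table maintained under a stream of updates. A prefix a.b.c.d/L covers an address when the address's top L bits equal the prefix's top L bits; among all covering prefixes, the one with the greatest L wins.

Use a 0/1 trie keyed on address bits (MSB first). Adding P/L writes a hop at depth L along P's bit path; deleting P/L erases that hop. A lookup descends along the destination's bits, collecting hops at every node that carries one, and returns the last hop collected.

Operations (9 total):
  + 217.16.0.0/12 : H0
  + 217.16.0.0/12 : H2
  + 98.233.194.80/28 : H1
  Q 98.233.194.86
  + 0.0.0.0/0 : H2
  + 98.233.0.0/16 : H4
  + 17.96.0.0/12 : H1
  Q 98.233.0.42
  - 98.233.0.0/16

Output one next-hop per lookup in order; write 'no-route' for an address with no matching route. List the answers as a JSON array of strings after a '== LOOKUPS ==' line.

Apply in order:
  add 217.16.0.0/12 -> H0 at depth 12
  add 217.16.0.0/12 -> H2 at depth 12
  add 98.233.194.80/28 -> H1 at depth 28
  ? 98.233.194.86  path d0:-→d1:-→d2:-→d3:-→d4:-→d5:-→d6:-→d7:-→d8:-→d9:-→d10:-→d11:-→d12:-→d13:-→d14:-→d15:-→d16:-→d17:-→d18:-→d19:-→d20:-→d21:-→d22:-→d23:-→d24:-→d25:-→d26:-→d27:-→d28:H1  best=H1
  add 0.0.0.0/0 -> H2 at depth 0
  add 98.233.0.0/16 -> H4 at depth 16
  add 17.96.0.0/12 -> H1 at depth 12
  ? 98.233.0.42  path d0:H2→d1:-→d2:-→d3:-→d4:-→d5:-→d6:-→d7:-→d8:-→d9:-→d10:-→d11:-→d12:-→d13:-→d14:-→d15:-→d16:H4  best=H4
  del 98.233.0.0/16 (clear depth 16)

== LOOKUPS ==
["H1","H4"]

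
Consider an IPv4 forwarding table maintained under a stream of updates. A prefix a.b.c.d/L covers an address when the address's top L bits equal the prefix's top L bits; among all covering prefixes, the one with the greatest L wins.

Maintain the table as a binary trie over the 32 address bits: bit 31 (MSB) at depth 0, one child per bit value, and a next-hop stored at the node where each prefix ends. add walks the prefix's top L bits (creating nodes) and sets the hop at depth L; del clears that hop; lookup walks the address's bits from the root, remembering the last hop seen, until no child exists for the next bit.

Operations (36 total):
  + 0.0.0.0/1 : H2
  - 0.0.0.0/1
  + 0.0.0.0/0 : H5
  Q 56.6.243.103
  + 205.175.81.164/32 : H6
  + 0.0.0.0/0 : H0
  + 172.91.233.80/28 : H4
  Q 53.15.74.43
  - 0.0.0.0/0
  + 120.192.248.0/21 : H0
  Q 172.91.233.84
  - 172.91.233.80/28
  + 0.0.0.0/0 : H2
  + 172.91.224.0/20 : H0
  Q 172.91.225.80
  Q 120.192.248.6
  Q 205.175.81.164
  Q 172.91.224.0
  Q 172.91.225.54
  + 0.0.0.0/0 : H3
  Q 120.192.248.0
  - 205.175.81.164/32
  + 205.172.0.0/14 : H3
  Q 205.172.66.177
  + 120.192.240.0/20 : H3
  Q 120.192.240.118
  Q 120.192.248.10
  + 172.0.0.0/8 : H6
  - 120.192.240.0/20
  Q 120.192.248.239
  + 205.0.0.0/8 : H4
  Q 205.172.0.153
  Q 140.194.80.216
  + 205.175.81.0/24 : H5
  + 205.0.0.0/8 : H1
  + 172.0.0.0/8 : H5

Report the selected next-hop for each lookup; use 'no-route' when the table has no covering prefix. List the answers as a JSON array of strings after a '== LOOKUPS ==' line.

Trace:
  + 0.0.0.0/1 (H2) depth=1
  del 0.0.0.0/1 (clear depth 1)
  + 0.0.0.0/0 (H5) depth=0
  ? 56.6.243.103  path d0:H5→d1:-  best=H5
  + 205.175.81.164/32 (H6) depth=32
  + 0.0.0.0/0 (H0) depth=0
  + 172.91.233.80/28 (H4) depth=28
  ? 53.15.74.43  path d0:H0→d1:-  best=H0
  del 0.0.0.0/0 (clear depth 0)
  + 120.192.248.0/21 (H0) depth=21
  ? 172.91.233.84  path d0:-→d1:-→d2:-→d3:-→d4:-→d5:-→d6:-→d7:-→d8:-→d9:-→d10:-→d11:-→d12:-→d13:-→d14:-→d15:-→d16:-→d17:-→d18:-→d19:-→d20:-→d21:-→d22:-→d23:-→d24:-→d25:-→d26:-→d27:-→d28:H4  best=H4
  del 172.91.233.80/28 (clear depth 28)
  + 0.0.0.0/0 (H2) depth=0
  + 172.91.224.0/20 (H0) depth=20
  ? 172.91.225.80  path d0:H2→d1:-→d2:-→d3:-→d4:-→d5:-→d6:-→d7:-→d8:-→d9:-→d10:-→d11:-→d12:-→d13:-→d14:-→d15:-→d16:-→d17:-→d18:-→d19:-→d20:H0  best=H0
  ? 120.192.248.6  path d0:H2→d1:-→d2:-→d3:-→d4:-→d5:-→d6:-→d7:-→d8:-→d9:-→d10:-→d11:-→d12:-→d13:-→d14:-→d15:-→d16:-→d17:-→d18:-→d19:-→d20:-→d21:H0  best=H0
  ? 205.175.81.164  path d0:H2→d1:-→d2:-→d3:-→d4:-→d5:-→d6:-→d7:-→d8:-→d9:-→d10:-→d11:-→d12:-→d13:-→d14:-→d15:-→d16:-→d17:-→d18:-→d19:-→d20:-→d21:-→d22:-→d23:-→d24:-→d25:-→d26:-→d27:-→d28:-→d29:-→d30:-→d31:-→d32:H6  best=H6
  ? 172.91.224.0  path d0:H2→d1:-→d2:-→d3:-→d4:-→d5:-→d6:-→d7:-→d8:-→d9:-→d10:-→d11:-→d12:-→d13:-→d14:-→d15:-→d16:-→d17:-→d18:-→d19:-→d20:H0  best=H0
  ? 172.91.225.54  path d0:H2→d1:-→d2:-→d3:-→d4:-→d5:-→d6:-→d7:-→d8:-→d9:-→d10:-→d11:-→d12:-→d13:-→d14:-→d15:-→d16:-→d17:-→d18:-→d19:-→d20:H0  best=H0
  + 0.0.0.0/0 (H3) depth=0
  ? 120.192.248.0  path d0:H3→d1:-→d2:-→d3:-→d4:-→d5:-→d6:-→d7:-→d8:-→d9:-→d10:-→d11:-→d12:-→d13:-→d14:-→d15:-→d16:-→d17:-→d18:-→d19:-→d20:-→d21:H0  best=H0
  del 205.175.81.164/32 (clear depth 32)
  + 205.172.0.0/14 (H3) depth=14
  ? 205.172.66.177  path d0:H3→d1:-→d2:-→d3:-→d4:-→d5:-→d6:-→d7:-→d8:-→d9:-→d10:-→d11:-→d12:-→d13:-→d14:H3  best=H3
  + 120.192.240.0/20 (H3) depth=20
  ? 120.192.240.118  path d0:H3→d1:-→d2:-→d3:-→d4:-→d5:-→d6:-→d7:-→d8:-→d9:-→d10:-→d11:-→d12:-→d13:-→d14:-→d15:-→d16:-→d17:-→d18:-→d19:-→d20:H3  best=H3
  ? 120.192.248.10  path d0:H3→d1:-→d2:-→d3:-→d4:-→d5:-→d6:-→d7:-→d8:-→d9:-→d10:-→d11:-→d12:-→d13:-→d14:-→d15:-→d16:-→d17:-→d18:-→d19:-→d20:H3→d21:H0  best=H0
  + 172.0.0.0/8 (H6) depth=8
  del 120.192.240.0/20 (clear depth 20)
  ? 120.192.248.239  path d0:H3→d1:-→d2:-→d3:-→d4:-→d5:-→d6:-→d7:-→d8:-→d9:-→d10:-→d11:-→d12:-→d13:-→d14:-→d15:-→d16:-→d17:-→d18:-→d19:-→d20:-→d21:H0  best=H0
  + 205.0.0.0/8 (H4) depth=8
  ? 205.172.0.153  path d0:H3→d1:-→d2:-→d3:-→d4:-→d5:-→d6:-→d7:-→d8:H4→d9:-→d10:-→d11:-→d12:-→d13:-→d14:H3  best=H3
  ? 140.194.80.216  path d0:H3→d1:-→d2:-  best=H3
  + 205.175.81.0/24 (H5) depth=24
  + 205.0.0.0/8 (H1) depth=8
  + 172.0.0.0/8 (H5) depth=8

== LOOKUPS ==
["H5","H0","H4","H0","H0","H6","H0","H0","H0","H3","H3","H0","H0","H3","H3"]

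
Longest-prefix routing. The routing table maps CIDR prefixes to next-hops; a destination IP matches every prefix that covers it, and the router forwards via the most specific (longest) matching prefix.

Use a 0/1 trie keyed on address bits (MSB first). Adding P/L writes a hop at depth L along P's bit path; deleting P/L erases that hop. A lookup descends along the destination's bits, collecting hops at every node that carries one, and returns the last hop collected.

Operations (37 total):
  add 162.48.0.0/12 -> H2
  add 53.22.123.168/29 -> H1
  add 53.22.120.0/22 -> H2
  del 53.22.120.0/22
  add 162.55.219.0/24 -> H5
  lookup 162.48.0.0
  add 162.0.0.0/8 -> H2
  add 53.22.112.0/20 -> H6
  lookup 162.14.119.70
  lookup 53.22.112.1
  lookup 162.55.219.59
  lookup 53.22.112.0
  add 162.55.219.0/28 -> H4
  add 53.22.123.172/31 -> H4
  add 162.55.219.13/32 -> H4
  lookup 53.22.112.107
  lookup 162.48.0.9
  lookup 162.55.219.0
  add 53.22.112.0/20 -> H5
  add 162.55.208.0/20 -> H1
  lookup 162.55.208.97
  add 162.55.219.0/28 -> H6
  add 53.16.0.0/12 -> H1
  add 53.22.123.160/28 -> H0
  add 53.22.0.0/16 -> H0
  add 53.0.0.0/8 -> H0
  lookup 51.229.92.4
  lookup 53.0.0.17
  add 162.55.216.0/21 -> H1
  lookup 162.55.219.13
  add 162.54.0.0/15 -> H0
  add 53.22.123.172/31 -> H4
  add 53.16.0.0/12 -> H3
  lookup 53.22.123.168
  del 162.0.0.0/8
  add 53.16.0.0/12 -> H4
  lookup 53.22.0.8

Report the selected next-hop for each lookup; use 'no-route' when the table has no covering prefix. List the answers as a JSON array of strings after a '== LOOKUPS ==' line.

Apply in order:
  + 162.48.0.0/12 (H2) depth=12
  + 53.22.123.168/29 (H1) depth=29
  + 53.22.120.0/22 (H2) depth=22
  del 53.22.120.0/22 (clear depth 22)
  + 162.55.219.0/24 (H5) depth=24
  Q 162.48.0.0: descend 1010001000110 ; hops seen [H2] ; pick H2
  + 162.0.0.0/8 (H2) depth=8
  + 53.22.112.0/20 (H6) depth=20
  Q 162.14.119.70: descend 1010001000 ; hops seen [H2] ; pick H2
  Q 53.22.112.1: descend 00110101000101100111 ; hops seen [H6] ; pick H6
  Q 162.55.219.59: descend 101000100011011111011011 ; hops seen [H2,H2,H5] ; pick H5
  Q 53.22.112.0: descend 00110101000101100111 ; hops seen [H6] ; pick H6
  + 162.55.219.0/28 (H4) depth=28
  + 53.22.123.172/31 (H4) depth=31
  + 162.55.219.13/32 (H4) depth=32
  Q 53.22.112.107: descend 00110101000101100111 ; hops seen [H6] ; pick H6
  Q 162.48.0.9: descend 1010001000110 ; hops seen [H2,H2] ; pick H2
  Q 162.55.219.0: descend 1010001000110111110110110000 ; hops seen [H2,H2,H5,H4] ; pick H4
  + 53.22.112.0/20 (H5) depth=20
  + 162.55.208.0/20 (H1) depth=20
  Q 162.55.208.97: descend 10100010001101111101 ; hops seen [H2,H2,H1] ; pick H1
  + 162.55.219.0/28 (H6) depth=28
  + 53.16.0.0/12 (H1) depth=12
  + 53.22.123.160/28 (H0) depth=28
  + 53.22.0.0/16 (H0) depth=16
  + 53.0.0.0/8 (H0) depth=8
  Q 51.229.92.4: descend 00110 ; hops seen [∅] ; pick no-route
  Q 53.0.0.17: descend 00110101000 ; hops seen [H0] ; pick H0
  + 162.55.216.0/21 (H1) depth=21
  Q 162.55.219.13: descend 10100010001101111101101100001101 ; hops seen [H2,H2,H1,H1,H5,H6,H4] ; pick H4
  + 162.54.0.0/15 (H0) depth=15
  + 53.22.123.172/31 (H4) depth=31
  + 53.16.0.0/12 (H3) depth=12
  Q 53.22.123.168: descend 00110101000101100111101110101 ; hops seen [H0,H3,H0,H5,H0,H1] ; pick H1
  del 162.0.0.0/8 (clear depth 8)
  + 53.16.0.0/12 (H4) depth=12
  Q 53.22.0.8: descend 00110101000101100 ; hops seen [H0,H4,H0] ; pick H0

== LOOKUPS ==
["H2","H2","H6","H5","H6","H6","H2","H4","H1","no-route","H0","H4","H1","H0"]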